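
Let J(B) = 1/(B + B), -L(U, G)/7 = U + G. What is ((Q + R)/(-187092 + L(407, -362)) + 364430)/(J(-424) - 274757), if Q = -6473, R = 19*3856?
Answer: -57915572953712/43664694751359 ≈ -1.3264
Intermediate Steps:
R = 73264
L(U, G) = -7*G - 7*U (L(U, G) = -7*(U + G) = -7*(G + U) = -7*G - 7*U)
J(B) = 1/(2*B)
((Q + R)/(-187092 + L(407, -362)) + 364430)/(J(-424) - 274757) = ((-6473 + 73264)/(-187092 + (-7*(-362) - 7*407)) + 364430)/((1/2)/(-424) - 274757) = (66791/(-187092 + (2534 - 2849)) + 364430)/((1/2)*(-1/424) - 274757) = (66791/(-187092 - 315) + 364430)/(-1/848 - 274757) = (66791/(-187407) + 364430)/(-232993937/848) = (66791*(-1/187407) + 364430)*(-848/232993937) = (-66791/187407 + 364430)*(-848/232993937) = (68296666219/187407)*(-848/232993937) = -57915572953712/43664694751359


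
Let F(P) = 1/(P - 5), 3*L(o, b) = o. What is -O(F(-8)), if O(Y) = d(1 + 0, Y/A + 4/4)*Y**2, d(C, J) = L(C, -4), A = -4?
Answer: -1/507 ≈ -0.0019724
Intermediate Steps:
L(o, b) = o/3
d(C, J) = C/3
F(P) = 1/(-5 + P)
O(Y) = Y**2/3 (O(Y) = ((1 + 0)/3)*Y**2 = ((1/3)*1)*Y**2 = Y**2/3)
-O(F(-8)) = -(1/(-5 - 8))**2/3 = -(1/(-13))**2/3 = -(-1/13)**2/3 = -1/(3*169) = -1*1/507 = -1/507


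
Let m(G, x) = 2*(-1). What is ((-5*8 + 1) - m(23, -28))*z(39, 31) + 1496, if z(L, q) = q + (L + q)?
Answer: -2241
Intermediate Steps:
z(L, q) = L + 2*q
m(G, x) = -2
((-5*8 + 1) - m(23, -28))*z(39, 31) + 1496 = ((-5*8 + 1) - 1*(-2))*(39 + 2*31) + 1496 = ((-40 + 1) + 2)*(39 + 62) + 1496 = (-39 + 2)*101 + 1496 = -37*101 + 1496 = -3737 + 1496 = -2241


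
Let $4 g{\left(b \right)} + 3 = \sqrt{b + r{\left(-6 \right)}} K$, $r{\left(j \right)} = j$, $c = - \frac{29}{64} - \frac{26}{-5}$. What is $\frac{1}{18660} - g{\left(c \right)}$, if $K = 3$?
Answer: $\frac{3499}{4665} - \frac{3 i \sqrt{2005}}{160} \approx 0.75005 - 0.83957 i$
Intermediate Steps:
$c = \frac{1519}{320}$ ($c = \left(-29\right) \frac{1}{64} - - \frac{26}{5} = - \frac{29}{64} + \frac{26}{5} = \frac{1519}{320} \approx 4.7469$)
$g{\left(b \right)} = - \frac{3}{4} + \frac{3 \sqrt{-6 + b}}{4}$ ($g{\left(b \right)} = - \frac{3}{4} + \frac{\sqrt{b - 6} \cdot 3}{4} = - \frac{3}{4} + \frac{\sqrt{-6 + b} 3}{4} = - \frac{3}{4} + \frac{3 \sqrt{-6 + b}}{4}$)
$\frac{1}{18660} - g{\left(c \right)} = \frac{1}{18660} - \left(- \frac{3}{4} + \frac{3 \sqrt{-6 + \frac{1519}{320}}}{4}\right) = \frac{1}{18660} - \left(- \frac{3}{4} + \frac{3 \sqrt{- \frac{401}{320}}}{4}\right) = \frac{1}{18660} - \left(- \frac{3}{4} + \frac{3 \frac{i \sqrt{2005}}{40}}{4}\right) = \frac{1}{18660} - \left(- \frac{3}{4} + \frac{3 i \sqrt{2005}}{160}\right) = \frac{1}{18660} + \left(\frac{3}{4} - \frac{3 i \sqrt{2005}}{160}\right) = \frac{3499}{4665} - \frac{3 i \sqrt{2005}}{160}$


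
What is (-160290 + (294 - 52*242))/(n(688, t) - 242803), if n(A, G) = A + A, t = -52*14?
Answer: 172580/241427 ≈ 0.71483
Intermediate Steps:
t = -728
n(A, G) = 2*A
(-160290 + (294 - 52*242))/(n(688, t) - 242803) = (-160290 + (294 - 52*242))/(2*688 - 242803) = (-160290 + (294 - 12584))/(1376 - 242803) = (-160290 - 12290)/(-241427) = -172580*(-1/241427) = 172580/241427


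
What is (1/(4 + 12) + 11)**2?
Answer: 31329/256 ≈ 122.38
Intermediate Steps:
(1/(4 + 12) + 11)**2 = (1/16 + 11)**2 = (177/16)**2 = 31329/256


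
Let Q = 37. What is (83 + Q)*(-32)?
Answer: -3840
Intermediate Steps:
(83 + Q)*(-32) = (83 + 37)*(-32) = 120*(-32) = -3840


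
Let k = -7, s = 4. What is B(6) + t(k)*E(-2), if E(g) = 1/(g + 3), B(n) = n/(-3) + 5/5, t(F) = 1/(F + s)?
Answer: -4/3 ≈ -1.3333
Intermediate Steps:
t(F) = 1/(4 + F) (t(F) = 1/(F + 4) = 1/(4 + F))
B(n) = 1 - n/3 (B(n) = n*(-1/3) + 5*(1/5) = -n/3 + 1 = 1 - n/3)
E(g) = 1/(3 + g)
B(6) + t(k)*E(-2) = (1 - 1/3*6) + 1/((4 - 7)*(3 - 2)) = (1 - 2) + 1/(-3*1) = -1 - 1/3*1 = -1 - 1/3 = -4/3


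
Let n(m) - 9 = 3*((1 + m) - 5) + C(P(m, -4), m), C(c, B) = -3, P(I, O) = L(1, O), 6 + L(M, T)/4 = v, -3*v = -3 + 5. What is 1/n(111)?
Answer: 1/327 ≈ 0.0030581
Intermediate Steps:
v = -2/3 (v = -(-3 + 5)/3 = -1/3*2 = -2/3 ≈ -0.66667)
L(M, T) = -80/3 (L(M, T) = -24 + 4*(-2/3) = -24 - 8/3 = -80/3)
P(I, O) = -80/3
n(m) = -6 + 3*m (n(m) = 9 + (3*((1 + m) - 5) - 3) = 9 + (3*(-4 + m) - 3) = 9 + ((-12 + 3*m) - 3) = 9 + (-15 + 3*m) = -6 + 3*m)
1/n(111) = 1/(-6 + 3*111) = 1/(-6 + 333) = 1/327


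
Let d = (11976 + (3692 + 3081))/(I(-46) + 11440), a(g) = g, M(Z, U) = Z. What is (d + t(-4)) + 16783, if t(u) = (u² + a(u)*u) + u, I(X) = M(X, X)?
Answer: 191563283/11394 ≈ 16813.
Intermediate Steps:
I(X) = X
d = 18749/11394 (d = (11976 + (3692 + 3081))/(-46 + 11440) = (11976 + 6773)/11394 = 18749*(1/11394) = 18749/11394 ≈ 1.6455)
t(u) = u + 2*u² (t(u) = (u² + u*u) + u = (u² + u²) + u = 2*u² + u = u + 2*u²)
(d + t(-4)) + 16783 = (18749/11394 - 4*(1 + 2*(-4))) + 16783 = (18749/11394 - 4*(1 - 8)) + 16783 = (18749/11394 - 4*(-7)) + 16783 = (18749/11394 + 28) + 16783 = 337781/11394 + 16783 = 191563283/11394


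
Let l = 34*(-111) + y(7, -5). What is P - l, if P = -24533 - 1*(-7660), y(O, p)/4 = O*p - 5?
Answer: -12939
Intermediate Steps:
y(O, p) = -20 + 4*O*p (y(O, p) = 4*(O*p - 5) = 4*(-5 + O*p) = -20 + 4*O*p)
l = -3934 (l = 34*(-111) + (-20 + 4*7*(-5)) = -3774 + (-20 - 140) = -3774 - 160 = -3934)
P = -16873 (P = -24533 + 7660 = -16873)
P - l = -16873 - 1*(-3934) = -16873 + 3934 = -12939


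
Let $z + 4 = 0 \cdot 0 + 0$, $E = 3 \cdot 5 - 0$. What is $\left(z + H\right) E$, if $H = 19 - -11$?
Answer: $390$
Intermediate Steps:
$E = 15$ ($E = 15 + 0 = 15$)
$z = -4$ ($z = -4 + \left(0 \cdot 0 + 0\right) = -4 + \left(0 + 0\right) = -4 + 0 = -4$)
$H = 30$ ($H = 19 + 11 = 30$)
$\left(z + H\right) E = \left(-4 + 30\right) 15 = 26 \cdot 15 = 390$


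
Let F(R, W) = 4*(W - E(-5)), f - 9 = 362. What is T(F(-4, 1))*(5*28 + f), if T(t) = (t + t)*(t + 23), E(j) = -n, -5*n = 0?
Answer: 110376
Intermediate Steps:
n = 0 (n = -1/5*0 = 0)
f = 371 (f = 9 + 362 = 371)
E(j) = 0 (E(j) = -1*0 = 0)
F(R, W) = 4*W (F(R, W) = 4*(W - 1*0) = 4*(W + 0) = 4*W)
T(t) = 2*t*(23 + t) (T(t) = (2*t)*(23 + t) = 2*t*(23 + t))
T(F(-4, 1))*(5*28 + f) = (2*(4*1)*(23 + 4*1))*(5*28 + 371) = (2*4*(23 + 4))*(140 + 371) = (2*4*27)*511 = 216*511 = 110376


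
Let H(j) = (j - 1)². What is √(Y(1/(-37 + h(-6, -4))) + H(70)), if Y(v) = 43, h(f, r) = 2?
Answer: 2*√1201 ≈ 69.311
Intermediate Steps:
H(j) = (-1 + j)²
√(Y(1/(-37 + h(-6, -4))) + H(70)) = √(43 + (-1 + 70)²) = √(43 + 69²) = √(43 + 4761) = √4804 = 2*√1201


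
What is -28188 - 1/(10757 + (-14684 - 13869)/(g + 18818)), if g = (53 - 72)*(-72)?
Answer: -6119960094998/217112249 ≈ -28188.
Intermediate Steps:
g = 1368 (g = -19*(-72) = 1368)
-28188 - 1/(10757 + (-14684 - 13869)/(g + 18818)) = -28188 - 1/(10757 + (-14684 - 13869)/(1368 + 18818)) = -28188 - 1/(10757 - 28553/20186) = -28188 - 1/217112249/20186 = -28188 - 1*20186/217112249 = -28188 - 20186/217112249 = -6119960094998/217112249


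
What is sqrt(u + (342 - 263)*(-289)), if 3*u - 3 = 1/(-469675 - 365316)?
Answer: I*sqrt(143255732555048043)/2504973 ≈ 151.1*I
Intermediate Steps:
u = 2504972/2504973 (u = 1 + 1/(3*(-469675 - 365316)) = 1 + (1/3)/(-834991) = 1 + (1/3)*(-1/834991) = 1 - 1/2504973 = 2504972/2504973 ≈ 1.0000)
sqrt(u + (342 - 263)*(-289)) = sqrt(2504972/2504973 + (342 - 263)*(-289)) = sqrt(2504972/2504973 + 79*(-289)) = sqrt(2504972/2504973 - 22831) = sqrt(-57188533591/2504973) = I*sqrt(143255732555048043)/2504973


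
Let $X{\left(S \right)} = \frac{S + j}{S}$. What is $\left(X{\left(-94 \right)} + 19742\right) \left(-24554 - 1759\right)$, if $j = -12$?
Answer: $- \frac{24416543151}{47} \approx -5.195 \cdot 10^{8}$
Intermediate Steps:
$X{\left(S \right)} = \frac{-12 + S}{S}$ ($X{\left(S \right)} = \frac{S - 12}{S} = \frac{-12 + S}{S}$)
$\left(X{\left(-94 \right)} + 19742\right) \left(-24554 - 1759\right) = \left(\frac{-12 - 94}{-94} + 19742\right) \left(-24554 - 1759\right) = \left(\left(- \frac{1}{94}\right) \left(-106\right) + 19742\right) \left(-26313\right) = \left(\frac{53}{47} + 19742\right) \left(-26313\right) = \frac{927927}{47} \left(-26313\right) = - \frac{24416543151}{47}$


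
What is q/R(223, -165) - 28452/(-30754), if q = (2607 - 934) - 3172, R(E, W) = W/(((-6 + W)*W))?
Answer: 3941585259/15377 ≈ 2.5633e+5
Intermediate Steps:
R(E, W) = 1/(-6 + W) (R(E, W) = W/((W*(-6 + W))) = W*(1/(W*(-6 + W))) = 1/(-6 + W))
q = -1499 (q = 1673 - 3172 = -1499)
q/R(223, -165) - 28452/(-30754) = -1499/(1/(-6 - 165)) - 28452/(-30754) = -1499/(1/(-171)) - 28452*(-1/30754) = -1499/(-1/171) + 14226/15377 = -1499*(-171) + 14226/15377 = 256329 + 14226/15377 = 3941585259/15377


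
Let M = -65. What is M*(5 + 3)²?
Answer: -4160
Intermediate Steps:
M*(5 + 3)² = -65*(5 + 3)² = -65*8² = -65*64 = -4160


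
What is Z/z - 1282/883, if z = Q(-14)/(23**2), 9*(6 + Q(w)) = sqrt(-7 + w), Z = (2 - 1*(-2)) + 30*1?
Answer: -2574080434/864457 - 53958*I*sqrt(21)/979 ≈ -2977.7 - 252.57*I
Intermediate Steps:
Z = 34 (Z = (2 + 2) + 30 = 4 + 30 = 34)
Q(w) = -6 + sqrt(-7 + w)/9
z = -6/529 + I*sqrt(21)/4761 (z = (-6 + sqrt(-7 - 14)/9)/(23**2) = (-6 + sqrt(-21)/9)/529 = (-6 + (I*sqrt(21))/9)*(1/529) = (-6 + I*sqrt(21)/9)*(1/529) = -6/529 + I*sqrt(21)/4761 ≈ -0.011342 + 0.00096252*I)
Z/z - 1282/883 = 34/(-6/529 + I*sqrt(21)/4761) - 1282/883 = -1282/883 + 34/(-6/529 + I*sqrt(21)/4761)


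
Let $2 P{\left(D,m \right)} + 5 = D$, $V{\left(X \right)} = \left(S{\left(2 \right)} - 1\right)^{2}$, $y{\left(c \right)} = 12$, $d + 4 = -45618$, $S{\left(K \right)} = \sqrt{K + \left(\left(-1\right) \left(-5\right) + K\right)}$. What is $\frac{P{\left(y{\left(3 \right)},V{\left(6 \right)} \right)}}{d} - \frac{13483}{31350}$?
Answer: $- \frac{615231151}{1430249700} \approx -0.43016$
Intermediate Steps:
$S{\left(K \right)} = \sqrt{5 + 2 K}$ ($S{\left(K \right)} = \sqrt{K + \left(5 + K\right)} = \sqrt{5 + 2 K}$)
$d = -45622$ ($d = -4 - 45618 = -45622$)
$V{\left(X \right)} = 4$ ($V{\left(X \right)} = \left(\sqrt{5 + 2 \cdot 2} - 1\right)^{2} = \left(\sqrt{5 + 4} - 1\right)^{2} = \left(\sqrt{9} - 1\right)^{2} = \left(3 - 1\right)^{2} = 2^{2} = 4$)
$P{\left(D,m \right)} = - \frac{5}{2} + \frac{D}{2}$
$\frac{P{\left(y{\left(3 \right)},V{\left(6 \right)} \right)}}{d} - \frac{13483}{31350} = \frac{- \frac{5}{2} + \frac{1}{2} \cdot 12}{-45622} - \frac{13483}{31350} = \left(- \frac{5}{2} + 6\right) \left(- \frac{1}{45622}\right) - \frac{13483}{31350} = \frac{7}{2} \left(- \frac{1}{45622}\right) - \frac{13483}{31350} = - \frac{7}{91244} - \frac{13483}{31350} = - \frac{615231151}{1430249700}$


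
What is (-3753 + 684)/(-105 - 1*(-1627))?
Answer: -3069/1522 ≈ -2.0164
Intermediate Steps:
(-3753 + 684)/(-105 - 1*(-1627)) = -3069/(-105 + 1627) = -3069/1522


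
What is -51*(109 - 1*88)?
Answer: -1071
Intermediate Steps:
-51*(109 - 1*88) = -51*(109 - 88) = -51*21 = -1071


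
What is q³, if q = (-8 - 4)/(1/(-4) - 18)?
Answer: 110592/389017 ≈ 0.28429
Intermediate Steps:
q = 48/73 (q = -12/(-¼ - 18) = -12/(-73/4) = -12*(-4/73) = 48/73 ≈ 0.65753)
q³ = (48/73)³ = 110592/389017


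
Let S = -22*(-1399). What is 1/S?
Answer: 1/30778 ≈ 3.2491e-5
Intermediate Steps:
S = 30778
1/S = 1/30778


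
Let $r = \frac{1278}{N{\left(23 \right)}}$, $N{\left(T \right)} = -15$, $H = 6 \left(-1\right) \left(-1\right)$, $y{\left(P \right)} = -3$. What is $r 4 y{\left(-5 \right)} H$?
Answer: $\frac{30672}{5} \approx 6134.4$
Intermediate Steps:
$H = 6$ ($H = \left(-6\right) \left(-1\right) = 6$)
$r = - \frac{426}{5}$ ($r = \frac{1278}{-15} = 1278 \left(- \frac{1}{15}\right) = - \frac{426}{5} \approx -85.2$)
$r 4 y{\left(-5 \right)} H = - \frac{426 \cdot 4 \left(-3\right) 6}{5} = - \frac{426 \left(\left(-12\right) 6\right)}{5} = \left(- \frac{426}{5}\right) \left(-72\right) = \frac{30672}{5}$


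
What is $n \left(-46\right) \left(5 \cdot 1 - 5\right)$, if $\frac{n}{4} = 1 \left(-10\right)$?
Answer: $0$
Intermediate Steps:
$n = -40$ ($n = 4 \cdot 1 \left(-10\right) = 4 \left(-10\right) = -40$)
$n \left(-46\right) \left(5 \cdot 1 - 5\right) = \left(-40\right) \left(-46\right) \left(5 \cdot 1 - 5\right) = 1840 \left(5 - 5\right) = 1840 \cdot 0 = 0$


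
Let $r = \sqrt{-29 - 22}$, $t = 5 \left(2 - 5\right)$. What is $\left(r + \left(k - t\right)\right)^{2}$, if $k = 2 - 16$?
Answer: $\left(1 + i \sqrt{51}\right)^{2} \approx -50.0 + 14.283 i$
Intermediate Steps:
$k = -14$ ($k = 2 - 16 = -14$)
$t = -15$ ($t = 5 \left(-3\right) = -15$)
$r = i \sqrt{51}$ ($r = \sqrt{-51} = i \sqrt{51} \approx 7.1414 i$)
$\left(r + \left(k - t\right)\right)^{2} = \left(i \sqrt{51} - -1\right)^{2} = \left(i \sqrt{51} + \left(-14 + 15\right)\right)^{2} = \left(i \sqrt{51} + 1\right)^{2} = \left(1 + i \sqrt{51}\right)^{2}$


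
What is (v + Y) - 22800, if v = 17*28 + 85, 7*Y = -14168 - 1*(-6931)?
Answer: -162910/7 ≈ -23273.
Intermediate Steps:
Y = -7237/7 (Y = (-14168 - 1*(-6931))/7 = (-14168 + 6931)/7 = (⅐)*(-7237) = -7237/7 ≈ -1033.9)
v = 561 (v = 476 + 85 = 561)
(v + Y) - 22800 = (561 - 7237/7) - 22800 = -3310/7 - 22800 = -162910/7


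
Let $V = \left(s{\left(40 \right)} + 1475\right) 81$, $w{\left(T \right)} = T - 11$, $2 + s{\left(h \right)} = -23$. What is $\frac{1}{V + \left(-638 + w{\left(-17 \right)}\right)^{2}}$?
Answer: $\frac{1}{561006} \approx 1.7825 \cdot 10^{-6}$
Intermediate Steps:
$s{\left(h \right)} = -25$ ($s{\left(h \right)} = -2 - 23 = -25$)
$w{\left(T \right)} = -11 + T$
$V = 117450$ ($V = \left(-25 + 1475\right) 81 = 1450 \cdot 81 = 117450$)
$\frac{1}{V + \left(-638 + w{\left(-17 \right)}\right)^{2}} = \frac{1}{117450 + \left(-638 - 28\right)^{2}} = \frac{1}{117450 + \left(-666\right)^{2}} = \frac{1}{117450 + 443556} = \frac{1}{561006}$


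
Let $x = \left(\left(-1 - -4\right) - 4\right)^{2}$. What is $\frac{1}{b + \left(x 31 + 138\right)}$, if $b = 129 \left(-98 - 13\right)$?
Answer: $- \frac{1}{14150} \approx -7.0671 \cdot 10^{-5}$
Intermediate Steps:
$x = 1$ ($x = \left(\left(-1 + 4\right) - 4\right)^{2} = \left(3 - 4\right)^{2} = \left(-1\right)^{2} = 1$)
$b = -14319$ ($b = 129 \left(-111\right) = -14319$)
$\frac{1}{b + \left(x 31 + 138\right)} = \frac{1}{-14319 + \left(1 \cdot 31 + 138\right)} = \frac{1}{-14319 + \left(31 + 138\right)} = \frac{1}{-14319 + 169} = \frac{1}{-14150} = - \frac{1}{14150}$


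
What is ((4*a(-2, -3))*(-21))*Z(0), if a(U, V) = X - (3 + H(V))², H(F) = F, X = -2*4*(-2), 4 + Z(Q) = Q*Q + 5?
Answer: -1344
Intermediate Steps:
Z(Q) = 1 + Q² (Z(Q) = -4 + (Q*Q + 5) = -4 + (Q² + 5) = -4 + (5 + Q²) = 1 + Q²)
X = 16 (X = -8*(-2) = 16)
a(U, V) = 16 - (3 + V)²
((4*a(-2, -3))*(-21))*Z(0) = ((4*(16 - (3 - 3)²))*(-21))*(1 + 0²) = ((4*(16 - 1*0²))*(-21))*(1 + 0) = ((4*(16 - 1*0))*(-21))*1 = ((4*(16 + 0))*(-21))*1 = ((4*16)*(-21))*1 = (64*(-21))*1 = -1344*1 = -1344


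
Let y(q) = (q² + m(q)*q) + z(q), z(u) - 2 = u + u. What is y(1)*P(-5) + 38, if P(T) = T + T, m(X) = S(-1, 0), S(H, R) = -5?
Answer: 38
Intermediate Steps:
m(X) = -5
z(u) = 2 + 2*u (z(u) = 2 + (u + u) = 2 + 2*u)
P(T) = 2*T
y(q) = 2 + q² - 3*q (y(q) = (q² - 5*q) + (2 + 2*q) = 2 + q² - 3*q)
y(1)*P(-5) + 38 = (2 + 1² - 3*1)*(2*(-5)) + 38 = (2 + 1 - 3)*(-10) + 38 = 0*(-10) + 38 = 0 + 38 = 38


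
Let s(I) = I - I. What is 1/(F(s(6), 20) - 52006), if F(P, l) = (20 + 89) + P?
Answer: -1/51897 ≈ -1.9269e-5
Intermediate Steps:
s(I) = 0
F(P, l) = 109 + P
1/(F(s(6), 20) - 52006) = 1/((109 + 0) - 52006) = 1/(109 - 52006) = 1/(-51897) = -1/51897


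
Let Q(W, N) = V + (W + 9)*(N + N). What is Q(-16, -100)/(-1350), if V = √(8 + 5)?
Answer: -28/27 - √13/1350 ≈ -1.0397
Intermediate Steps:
V = √13 ≈ 3.6056
Q(W, N) = √13 + 2*N*(9 + W) (Q(W, N) = √13 + (W + 9)*(N + N) = √13 + (9 + W)*(2*N) = √13 + 2*N*(9 + W))
Q(-16, -100)/(-1350) = (√13 + 18*(-100) + 2*(-100)*(-16))/(-1350) = (√13 - 1800 + 3200)*(-1/1350) = (1400 + √13)*(-1/1350) = -28/27 - √13/1350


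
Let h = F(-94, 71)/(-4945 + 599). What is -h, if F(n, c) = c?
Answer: 71/4346 ≈ 0.016337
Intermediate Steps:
h = -71/4346 (h = 71/(-4945 + 599) = 71/(-4346) = 71*(-1/4346) = -71/4346 ≈ -0.016337)
-h = -1*(-71/4346) = 71/4346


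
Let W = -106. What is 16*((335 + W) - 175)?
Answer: 864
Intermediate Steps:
16*((335 + W) - 175) = 16*((335 - 106) - 175) = 16*(229 - 175) = 16*54 = 864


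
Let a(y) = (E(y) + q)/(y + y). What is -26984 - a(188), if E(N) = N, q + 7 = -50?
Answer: -10146115/376 ≈ -26984.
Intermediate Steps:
q = -57 (q = -7 - 50 = -57)
a(y) = (-57 + y)/(2*y) (a(y) = (y - 57)/(y + y) = (-57 + y)/((2*y)) = (-57 + y)*(1/(2*y)) = (-57 + y)/(2*y))
-26984 - a(188) = -26984 - (-57 + 188)/(2*188) = -26984 - 131/(2*188) = -26984 - 1*131/376 = -26984 - 131/376 = -10146115/376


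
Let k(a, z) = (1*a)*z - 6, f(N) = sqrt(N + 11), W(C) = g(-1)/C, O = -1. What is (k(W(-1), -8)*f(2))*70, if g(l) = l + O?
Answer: -1540*sqrt(13) ≈ -5552.5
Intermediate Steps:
g(l) = -1 + l (g(l) = l - 1 = -1 + l)
W(C) = -2/C (W(C) = (-1 - 1)/C = -2/C)
f(N) = sqrt(11 + N)
k(a, z) = -6 + a*z (k(a, z) = a*z - 6 = -6 + a*z)
(k(W(-1), -8)*f(2))*70 = ((-6 - 2/(-1)*(-8))*sqrt(11 + 2))*70 = ((-6 - 2*(-1)*(-8))*sqrt(13))*70 = ((-6 + 2*(-8))*sqrt(13))*70 = ((-6 - 16)*sqrt(13))*70 = -22*sqrt(13)*70 = -1540*sqrt(13)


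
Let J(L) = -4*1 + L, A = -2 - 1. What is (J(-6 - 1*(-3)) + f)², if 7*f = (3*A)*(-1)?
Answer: 1600/49 ≈ 32.653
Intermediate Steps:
A = -3
J(L) = -4 + L
f = 9/7 (f = ((3*(-3))*(-1))/7 = (-9*(-1))/7 = (⅐)*9 = 9/7 ≈ 1.2857)
(J(-6 - 1*(-3)) + f)² = ((-4 + (-6 - 1*(-3))) + 9/7)² = ((-4 + (-6 + 3)) + 9/7)² = ((-4 - 3) + 9/7)² = (-7 + 9/7)² = (-40/7)² = 1600/49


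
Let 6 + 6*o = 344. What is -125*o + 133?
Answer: -20726/3 ≈ -6908.7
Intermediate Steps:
o = 169/3 (o = -1 + (⅙)*344 = -1 + 172/3 = 169/3 ≈ 56.333)
-125*o + 133 = -125*169/3 + 133 = -21125/3 + 133 = -20726/3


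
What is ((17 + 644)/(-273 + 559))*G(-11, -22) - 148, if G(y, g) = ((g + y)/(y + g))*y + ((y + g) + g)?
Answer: -3907/13 ≈ -300.54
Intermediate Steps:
G(y, g) = 2*g + 2*y (G(y, g) = ((g + y)/(g + y))*y + ((g + y) + g) = 1*y + (y + 2*g) = y + (y + 2*g) = 2*g + 2*y)
((17 + 644)/(-273 + 559))*G(-11, -22) - 148 = ((17 + 644)/(-273 + 559))*(2*(-22) + 2*(-11)) - 148 = (661/286)*(-44 - 22) - 148 = (661*(1/286))*(-66) - 148 = (661/286)*(-66) - 148 = -1983/13 - 148 = -3907/13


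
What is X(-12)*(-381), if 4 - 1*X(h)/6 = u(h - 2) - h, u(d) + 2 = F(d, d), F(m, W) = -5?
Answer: 2286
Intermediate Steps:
u(d) = -7 (u(d) = -2 - 5 = -7)
X(h) = 66 + 6*h (X(h) = 24 - 6*(-7 - h) = 24 + (42 + 6*h) = 66 + 6*h)
X(-12)*(-381) = (66 + 6*(-12))*(-381) = (66 - 72)*(-381) = -6*(-381) = 2286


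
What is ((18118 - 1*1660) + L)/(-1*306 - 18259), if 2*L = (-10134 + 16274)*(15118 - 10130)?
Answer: -15329618/18565 ≈ -825.73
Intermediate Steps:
L = 15313160 (L = ((-10134 + 16274)*(15118 - 10130))/2 = (6140*4988)/2 = (1/2)*30626320 = 15313160)
((18118 - 1*1660) + L)/(-1*306 - 18259) = ((18118 - 1*1660) + 15313160)/(-1*306 - 18259) = ((18118 - 1660) + 15313160)/(-306 - 18259) = (16458 + 15313160)/(-18565) = 15329618*(-1/18565) = -15329618/18565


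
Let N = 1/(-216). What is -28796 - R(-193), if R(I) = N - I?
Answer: -6261623/216 ≈ -28989.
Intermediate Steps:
N = -1/216 ≈ -0.0046296
R(I) = -1/216 - I
-28796 - R(-193) = -28796 - (-1/216 - 1*(-193)) = -28796 - (-1/216 + 193) = -28796 - 1*41687/216 = -28796 - 41687/216 = -6261623/216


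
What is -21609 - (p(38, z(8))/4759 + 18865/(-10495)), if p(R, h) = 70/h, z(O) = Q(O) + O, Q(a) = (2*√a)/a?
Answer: -27411351155454/1268620907 + 70*√2/604393 ≈ -21607.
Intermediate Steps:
Q(a) = 2/√a
z(O) = O + 2/√O (z(O) = 2/√O + O = O + 2/√O)
-21609 - (p(38, z(8))/4759 + 18865/(-10495)) = -21609 - ((70/(8 + 2/√8))/4759 + 18865/(-10495)) = -21609 - ((70/(8 + 2*(√2/4)))*(1/4759) + 18865*(-1/10495)) = -21609 - ((70/(8 + √2/2))*(1/4759) - 3773/2099) = -21609 - (70/(4759*(8 + √2/2)) - 3773/2099) = -21609 - (-3773/2099 + 70/(4759*(8 + √2/2))) = -21609 + (3773/2099 - 70/(4759*(8 + √2/2))) = -45353518/2099 - 70/(4759*(8 + √2/2))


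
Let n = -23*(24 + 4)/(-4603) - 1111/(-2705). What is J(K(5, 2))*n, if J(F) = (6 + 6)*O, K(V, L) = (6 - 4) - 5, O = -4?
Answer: -329085744/12451115 ≈ -26.430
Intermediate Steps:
K(V, L) = -3 (K(V, L) = 2 - 5 = -3)
J(F) = -48 (J(F) = (6 + 6)*(-4) = 12*(-4) = -48)
n = 6855953/12451115 (n = -23*28*(-1/4603) - 1111*(-1/2705) = -644*(-1/4603) + 1111/2705 = 644/4603 + 1111/2705 = 6855953/12451115 ≈ 0.55063)
J(K(5, 2))*n = -48*6855953/12451115 = -329085744/12451115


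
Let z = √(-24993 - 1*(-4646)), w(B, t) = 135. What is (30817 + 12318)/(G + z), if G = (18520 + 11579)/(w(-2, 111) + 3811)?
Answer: 5123172160290/317727377653 - 671651461660*I*√20347/317727377653 ≈ 16.124 - 301.54*I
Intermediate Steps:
G = 30099/3946 (G = (18520 + 11579)/(135 + 3811) = 30099/3946 ≈ 7.6277)
z = I*√20347 (z = √(-24993 + 4646) = √(-20347) = I*√20347 ≈ 142.64*I)
(30817 + 12318)/(G + z) = (30817 + 12318)/(30099/3946 + I*√20347) = 43135/(30099/3946 + I*√20347)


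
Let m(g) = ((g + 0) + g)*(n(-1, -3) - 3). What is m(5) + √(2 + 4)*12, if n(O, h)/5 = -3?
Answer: -180 + 12*√6 ≈ -150.61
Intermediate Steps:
n(O, h) = -15 (n(O, h) = 5*(-3) = -15)
m(g) = -36*g (m(g) = ((g + 0) + g)*(-15 - 3) = (g + g)*(-18) = (2*g)*(-18) = -36*g)
m(5) + √(2 + 4)*12 = -36*5 + √(2 + 4)*12 = -180 + √6*12 = -180 + 12*√6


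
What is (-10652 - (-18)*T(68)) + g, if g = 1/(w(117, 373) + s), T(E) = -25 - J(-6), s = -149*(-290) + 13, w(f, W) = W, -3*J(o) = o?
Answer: -485572247/43596 ≈ -11138.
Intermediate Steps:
J(o) = -o/3
s = 43223 (s = 43210 + 13 = 43223)
T(E) = -27 (T(E) = -25 - (-1)*(-6)/3 = -25 - 1*2 = -25 - 2 = -27)
g = 1/43596 (g = 1/(373 + 43223) = 1/43596 ≈ 2.2938e-5)
(-10652 - (-18)*T(68)) + g = (-10652 - (-18)*(-27)) + 1/43596 = (-10652 - 1*486) + 1/43596 = (-10652 - 486) + 1/43596 = -11138 + 1/43596 = -485572247/43596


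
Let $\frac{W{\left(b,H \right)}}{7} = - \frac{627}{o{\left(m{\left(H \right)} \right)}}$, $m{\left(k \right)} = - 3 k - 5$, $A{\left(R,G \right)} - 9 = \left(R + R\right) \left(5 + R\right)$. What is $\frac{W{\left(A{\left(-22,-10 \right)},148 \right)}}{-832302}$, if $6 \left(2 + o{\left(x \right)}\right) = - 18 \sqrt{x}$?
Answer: $- \frac{1463}{561110265} + \frac{1463 i \sqrt{449}}{374073510} \approx -2.6073 \cdot 10^{-6} + 8.2873 \cdot 10^{-5} i$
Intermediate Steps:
$A{\left(R,G \right)} = 9 + 2 R \left(5 + R\right)$ ($A{\left(R,G \right)} = 9 + \left(R + R\right) \left(5 + R\right) = 9 + 2 R \left(5 + R\right)$)
$m{\left(k \right)} = -5 - 3 k$
$o{\left(x \right)} = -2 - 3 \sqrt{x}$ ($o{\left(x \right)} = -2 + \frac{\left(-18\right) \sqrt{x}}{6} = -2 - 3 \sqrt{x}$)
$W{\left(b,H \right)} = - \frac{4389}{-2 - 3 \sqrt{-5 - 3 H}}$ ($W{\left(b,H \right)} = 7 \left(- \frac{627}{-2 - 3 \sqrt{-5 - 3 H}}\right) = - \frac{4389}{-2 - 3 \sqrt{-5 - 3 H}}$)
$\frac{W{\left(A{\left(-22,-10 \right)},148 \right)}}{-832302} = \frac{4389 \frac{1}{2 + 3 \sqrt{-5 - 444}}}{-832302} = \frac{4389}{2 + 3 \sqrt{-5 - 444}} \left(- \frac{1}{832302}\right) = \frac{4389}{2 + 3 \sqrt{-449}} \left(- \frac{1}{832302}\right) = \frac{4389}{2 + 3 i \sqrt{449}} \left(- \frac{1}{832302}\right) = - \frac{1463}{277434 \left(2 + 3 i \sqrt{449}\right)}$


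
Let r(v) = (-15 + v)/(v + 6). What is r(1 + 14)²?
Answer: 0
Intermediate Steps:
r(v) = (-15 + v)/(6 + v)
r(1 + 14)² = ((-15 + (1 + 14))/(6 + (1 + 14)))² = ((-15 + 15)/(6 + 15))² = (0/21)² = ((1/21)*0)² = 0² = 0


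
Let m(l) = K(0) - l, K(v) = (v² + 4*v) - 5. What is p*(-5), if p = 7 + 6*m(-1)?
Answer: 85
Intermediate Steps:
K(v) = -5 + v² + 4*v
m(l) = -5 - l (m(l) = (-5 + 0² + 4*0) - l = (-5 + 0 + 0) - l = -5 - l)
p = -17 (p = 7 + 6*(-5 - 1*(-1)) = 7 + 6*(-5 + 1) = 7 + 6*(-4) = 7 - 24 = -17)
p*(-5) = -17*(-5) = 85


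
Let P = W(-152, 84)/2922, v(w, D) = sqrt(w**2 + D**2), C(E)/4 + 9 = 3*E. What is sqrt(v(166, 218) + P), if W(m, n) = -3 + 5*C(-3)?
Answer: sqrt(-117854 + 1897352*sqrt(18770))/974 ≈ 16.549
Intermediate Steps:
C(E) = -36 + 12*E (C(E) = -36 + 4*(3*E) = -36 + 12*E)
W(m, n) = -363 (W(m, n) = -3 + 5*(-36 + 12*(-3)) = -3 + 5*(-36 - 36) = -3 + 5*(-72) = -3 - 360 = -363)
v(w, D) = sqrt(D**2 + w**2)
P = -121/974 (P = -363/2922 = -363*1/2922 = -121/974 ≈ -0.12423)
sqrt(v(166, 218) + P) = sqrt(sqrt(218**2 + 166**2) - 121/974) = sqrt(sqrt(47524 + 27556) - 121/974) = sqrt(sqrt(75080) - 121/974) = sqrt(2*sqrt(18770) - 121/974) = sqrt(-121/974 + 2*sqrt(18770))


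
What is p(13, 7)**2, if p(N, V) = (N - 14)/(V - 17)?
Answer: 1/100 ≈ 0.010000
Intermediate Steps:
p(N, V) = (-14 + N)/(-17 + V)
p(13, 7)**2 = ((-14 + 13)/(-17 + 7))**2 = (-1/(-10))**2 = (-1/10*(-1))**2 = (1/10)**2 = 1/100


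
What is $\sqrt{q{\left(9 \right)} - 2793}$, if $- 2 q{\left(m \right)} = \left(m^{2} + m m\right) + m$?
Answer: $\frac{i \sqrt{11514}}{2} \approx 53.652 i$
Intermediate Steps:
$q{\left(m \right)} = - m^{2} - \frac{m}{2}$ ($q{\left(m \right)} = - \frac{\left(m^{2} + m m\right) + m}{2} = - \frac{\left(m^{2} + m^{2}\right) + m}{2} = - \frac{2 m^{2} + m}{2} = - \frac{m + 2 m^{2}}{2} = - m^{2} - \frac{m}{2}$)
$\sqrt{q{\left(9 \right)} - 2793} = \sqrt{\left(-1\right) 9 \left(\frac{1}{2} + 9\right) - 2793} = \sqrt{\left(-1\right) 9 \cdot \frac{19}{2} - 2793} = \sqrt{- \frac{171}{2} - 2793} = \sqrt{- \frac{5757}{2}} = \frac{i \sqrt{11514}}{2}$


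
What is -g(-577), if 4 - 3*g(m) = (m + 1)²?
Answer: 331772/3 ≈ 1.1059e+5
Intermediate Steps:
g(m) = 4/3 - (1 + m)²/3 (g(m) = 4/3 - (m + 1)²/3 = 4/3 - (1 + m)²/3)
-g(-577) = -(4/3 - (1 - 577)²/3) = -(4/3 - ⅓*(-576)²) = -(4/3 - ⅓*331776) = -(4/3 - 110592) = -1*(-331772/3) = 331772/3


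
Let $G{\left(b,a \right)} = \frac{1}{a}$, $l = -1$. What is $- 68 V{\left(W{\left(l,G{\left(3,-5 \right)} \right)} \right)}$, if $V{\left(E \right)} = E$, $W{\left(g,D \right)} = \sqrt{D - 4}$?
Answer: $- \frac{68 i \sqrt{105}}{5} \approx - 139.36 i$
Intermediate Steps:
$W{\left(g,D \right)} = \sqrt{-4 + D}$
$- 68 V{\left(W{\left(l,G{\left(3,-5 \right)} \right)} \right)} = - 68 \sqrt{-4 + \frac{1}{-5}} = - 68 \sqrt{-4 - \frac{1}{5}} = - 68 \sqrt{- \frac{21}{5}} = - 68 \frac{i \sqrt{105}}{5} = - \frac{68 i \sqrt{105}}{5}$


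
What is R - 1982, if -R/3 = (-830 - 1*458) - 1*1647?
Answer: 6823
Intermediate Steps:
R = 8805 (R = -3*((-830 - 1*458) - 1*1647) = -3*((-830 - 458) - 1647) = -3*(-1288 - 1647) = -3*(-2935) = 8805)
R - 1982 = 8805 - 1982 = 6823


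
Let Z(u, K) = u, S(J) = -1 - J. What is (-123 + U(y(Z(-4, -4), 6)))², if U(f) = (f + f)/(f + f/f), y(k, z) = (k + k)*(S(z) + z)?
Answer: 1190281/81 ≈ 14695.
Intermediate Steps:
y(k, z) = -2*k (y(k, z) = (k + k)*((-1 - z) + z) = (2*k)*(-1) = -2*k)
U(f) = 2*f/(1 + f) (U(f) = (2*f)/(f + 1) = (2*f)/(1 + f) = 2*f/(1 + f))
(-123 + U(y(Z(-4, -4), 6)))² = (-123 + 2*(-2*(-4))/(1 - 2*(-4)))² = (-123 + 2*8/(1 + 8))² = (-123 + 2*8/9)² = (-123 + 2*8*(⅑))² = (-123 + 16/9)² = (-1091/9)² = 1190281/81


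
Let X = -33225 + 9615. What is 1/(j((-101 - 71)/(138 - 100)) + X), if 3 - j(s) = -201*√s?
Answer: -1159/27369491 - 67*I*√1634/3530664339 ≈ -4.2346e-5 - 7.6709e-7*I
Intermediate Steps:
X = -23610
j(s) = 3 + 201*√s (j(s) = 3 - (-201)*√s = 3 + 201*√s)
1/(j((-101 - 71)/(138 - 100)) + X) = 1/((3 + 201*√((-101 - 71)/(138 - 100))) - 23610) = 1/((3 + 201*√(-172/38)) - 23610) = 1/((3 + 201*√(-172*1/38)) - 23610) = 1/((3 + 201*√(-86/19)) - 23610) = 1/((3 + 201*(I*√1634/19)) - 23610) = 1/((3 + 201*I*√1634/19) - 23610) = 1/(-23607 + 201*I*√1634/19)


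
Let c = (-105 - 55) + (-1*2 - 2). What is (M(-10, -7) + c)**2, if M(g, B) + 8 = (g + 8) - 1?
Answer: 30625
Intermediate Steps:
M(g, B) = -1 + g (M(g, B) = -8 + ((g + 8) - 1) = -8 + ((8 + g) - 1) = -8 + (7 + g) = -1 + g)
c = -164 (c = -160 + (-2 - 2) = -160 - 4 = -164)
(M(-10, -7) + c)**2 = ((-1 - 10) - 164)**2 = (-11 - 164)**2 = (-175)**2 = 30625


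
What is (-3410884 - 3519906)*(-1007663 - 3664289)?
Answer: 32380318202080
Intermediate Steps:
(-3410884 - 3519906)*(-1007663 - 3664289) = -6930790*(-4671952) = 32380318202080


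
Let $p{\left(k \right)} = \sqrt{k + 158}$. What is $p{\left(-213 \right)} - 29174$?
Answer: $-29174 + i \sqrt{55} \approx -29174.0 + 7.4162 i$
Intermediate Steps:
$p{\left(k \right)} = \sqrt{158 + k}$
$p{\left(-213 \right)} - 29174 = \sqrt{158 - 213} - 29174 = \sqrt{-55} - 29174 = i \sqrt{55} - 29174 = -29174 + i \sqrt{55}$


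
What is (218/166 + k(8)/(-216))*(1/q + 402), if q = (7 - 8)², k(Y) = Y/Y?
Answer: 9454783/17928 ≈ 527.38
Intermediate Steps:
k(Y) = 1
q = 1 (q = (-1)² = 1)
(218/166 + k(8)/(-216))*(1/q + 402) = (218/166 + 1/(-216))*(1/1 + 402) = (218*(1/166) + 1*(-1/216))*(1 + 402) = (109/83 - 1/216)*403 = (23461/17928)*403 = 9454783/17928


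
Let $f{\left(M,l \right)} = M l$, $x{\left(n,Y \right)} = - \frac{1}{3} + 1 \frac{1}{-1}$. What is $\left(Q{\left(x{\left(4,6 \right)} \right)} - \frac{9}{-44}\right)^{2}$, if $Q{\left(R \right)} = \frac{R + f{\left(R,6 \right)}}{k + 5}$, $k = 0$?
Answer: $\frac{1203409}{435600} \approx 2.7626$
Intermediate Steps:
$x{\left(n,Y \right)} = - \frac{4}{3}$ ($x{\left(n,Y \right)} = \left(-1\right) \frac{1}{3} + 1 \left(-1\right) = - \frac{1}{3} - 1 = - \frac{4}{3}$)
$Q{\left(R \right)} = \frac{7 R}{5}$ ($Q{\left(R \right)} = \frac{R + R 6}{0 + 5} = \frac{R + 6 R}{5} = 7 R \frac{1}{5} = \frac{7 R}{5}$)
$\left(Q{\left(x{\left(4,6 \right)} \right)} - \frac{9}{-44}\right)^{2} = \left(\frac{7}{5} \left(- \frac{4}{3}\right) - \frac{9}{-44}\right)^{2} = \left(- \frac{28}{15} - - \frac{9}{44}\right)^{2} = \left(- \frac{28}{15} + \frac{9}{44}\right)^{2} = \left(- \frac{1097}{660}\right)^{2} = \frac{1203409}{435600}$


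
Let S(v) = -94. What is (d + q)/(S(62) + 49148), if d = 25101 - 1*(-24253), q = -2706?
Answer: 23324/24527 ≈ 0.95095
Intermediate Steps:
d = 49354 (d = 25101 + 24253 = 49354)
(d + q)/(S(62) + 49148) = (49354 - 2706)/(-94 + 49148) = 46648/49054 = 46648*(1/49054) = 23324/24527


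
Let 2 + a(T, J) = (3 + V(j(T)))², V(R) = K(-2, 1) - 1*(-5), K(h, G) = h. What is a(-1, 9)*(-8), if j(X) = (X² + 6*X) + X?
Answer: -272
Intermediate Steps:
j(X) = X² + 7*X
V(R) = 3 (V(R) = -2 - 1*(-5) = -2 + 5 = 3)
a(T, J) = 34 (a(T, J) = -2 + (3 + 3)² = -2 + 6² = -2 + 36 = 34)
a(-1, 9)*(-8) = 34*(-8) = -272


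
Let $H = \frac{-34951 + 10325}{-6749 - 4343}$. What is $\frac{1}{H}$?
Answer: $\frac{5546}{12313} \approx 0.45042$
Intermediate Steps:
$H = \frac{12313}{5546}$ ($H = - \frac{24626}{-11092} = \left(-24626\right) \left(- \frac{1}{11092}\right) = \frac{12313}{5546} \approx 2.2202$)
$\frac{1}{H} = \frac{1}{\frac{12313}{5546}} = \frac{5546}{12313}$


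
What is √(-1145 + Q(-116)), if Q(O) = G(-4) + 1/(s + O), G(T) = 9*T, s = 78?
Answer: I*√1705402/38 ≈ 34.366*I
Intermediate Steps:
Q(O) = -36 + 1/(78 + O) (Q(O) = 9*(-4) + 1/(78 + O) = -36 + 1/(78 + O))
√(-1145 + Q(-116)) = √(-1145 + (-2807 - 36*(-116))/(78 - 116)) = √(-1145 + (-2807 + 4176)/(-38)) = √(-1145 - 1/38*1369) = √(-1145 - 1369/38) = √(-44879/38) = I*√1705402/38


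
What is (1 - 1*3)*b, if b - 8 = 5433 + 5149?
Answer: -21180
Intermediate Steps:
b = 10590 (b = 8 + (5433 + 5149) = 8 + 10582 = 10590)
(1 - 1*3)*b = (1 - 1*3)*10590 = (1 - 3)*10590 = -2*10590 = -21180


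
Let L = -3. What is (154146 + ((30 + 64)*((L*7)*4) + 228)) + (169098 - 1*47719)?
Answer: 267857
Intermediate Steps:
(154146 + ((30 + 64)*((L*7)*4) + 228)) + (169098 - 1*47719) = (154146 + ((30 + 64)*(-3*7*4) + 228)) + (169098 - 1*47719) = (154146 + (94*(-21*4) + 228)) + (169098 - 47719) = (154146 + (94*(-84) + 228)) + 121379 = (154146 + (-7896 + 228)) + 121379 = (154146 - 7668) + 121379 = 146478 + 121379 = 267857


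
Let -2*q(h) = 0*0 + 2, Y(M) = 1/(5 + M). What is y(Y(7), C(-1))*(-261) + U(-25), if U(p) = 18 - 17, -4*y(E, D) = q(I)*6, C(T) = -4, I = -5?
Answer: -781/2 ≈ -390.50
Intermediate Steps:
q(h) = -1 (q(h) = -(0*0 + 2)/2 = -(0 + 2)/2 = -½*2 = -1)
y(E, D) = 3/2 (y(E, D) = -(-1)*6/4 = -¼*(-6) = 3/2)
U(p) = 1
y(Y(7), C(-1))*(-261) + U(-25) = (3/2)*(-261) + 1 = -783/2 + 1 = -781/2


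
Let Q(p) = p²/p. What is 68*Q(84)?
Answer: 5712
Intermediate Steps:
Q(p) = p
68*Q(84) = 68*84 = 5712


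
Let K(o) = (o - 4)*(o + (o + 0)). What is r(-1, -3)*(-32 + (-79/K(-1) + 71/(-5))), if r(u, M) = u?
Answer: 541/10 ≈ 54.100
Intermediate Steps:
K(o) = 2*o*(-4 + o) (K(o) = (-4 + o)*(o + o) = (-4 + o)*(2*o) = 2*o*(-4 + o))
r(-1, -3)*(-32 + (-79/K(-1) + 71/(-5))) = -(-32 + (-79*(-1/(2*(-4 - 1))) + 71/(-5))) = -(-32 + (-79/(2*(-1)*(-5)) + 71*(-1/5))) = -(-32 + (-79/10 - 71/5)) = -(-32 - 221/10) = -1*(-541/10) = 541/10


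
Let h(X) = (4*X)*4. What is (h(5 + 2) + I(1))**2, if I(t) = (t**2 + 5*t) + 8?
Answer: 15876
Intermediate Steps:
I(t) = 8 + t**2 + 5*t
h(X) = 16*X
(h(5 + 2) + I(1))**2 = (16*(5 + 2) + (8 + 1**2 + 5*1))**2 = (16*7 + (8 + 1 + 5))**2 = (112 + 14)**2 = 126**2 = 15876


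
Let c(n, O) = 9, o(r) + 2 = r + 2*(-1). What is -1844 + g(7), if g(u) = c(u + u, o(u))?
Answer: -1835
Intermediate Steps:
o(r) = -4 + r (o(r) = -2 + (r + 2*(-1)) = -2 + (r - 2) = -2 + (-2 + r) = -4 + r)
g(u) = 9
-1844 + g(7) = -1844 + 9 = -1835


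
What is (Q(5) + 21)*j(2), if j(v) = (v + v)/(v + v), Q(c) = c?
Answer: 26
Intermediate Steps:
j(v) = 1 (j(v) = (2*v)/((2*v)) = (2*v)*(1/(2*v)) = 1)
(Q(5) + 21)*j(2) = (5 + 21)*1 = 26*1 = 26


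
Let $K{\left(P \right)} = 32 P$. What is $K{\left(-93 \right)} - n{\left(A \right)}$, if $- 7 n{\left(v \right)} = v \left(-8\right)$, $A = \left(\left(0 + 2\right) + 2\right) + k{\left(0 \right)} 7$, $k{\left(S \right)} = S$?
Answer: $- \frac{20864}{7} \approx -2980.6$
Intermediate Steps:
$A = 4$ ($A = \left(\left(0 + 2\right) + 2\right) + 0 \cdot 7 = \left(2 + 2\right) + 0 = 4 + 0 = 4$)
$n{\left(v \right)} = \frac{8 v}{7}$ ($n{\left(v \right)} = - \frac{v \left(-8\right)}{7} = - \frac{\left(-8\right) v}{7} = \frac{8 v}{7}$)
$K{\left(-93 \right)} - n{\left(A \right)} = 32 \left(-93\right) - \frac{8}{7} \cdot 4 = -2976 - \frac{32}{7} = - \frac{20864}{7}$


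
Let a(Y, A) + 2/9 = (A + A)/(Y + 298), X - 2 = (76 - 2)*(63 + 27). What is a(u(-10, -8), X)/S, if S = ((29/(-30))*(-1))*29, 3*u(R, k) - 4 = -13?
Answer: 238652/148857 ≈ 1.6032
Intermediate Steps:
u(R, k) = -3 (u(R, k) = 4/3 + (⅓)*(-13) = 4/3 - 13/3 = -3)
X = 6662 (X = 2 + (76 - 2)*(63 + 27) = 2 + 74*90 = 2 + 6660 = 6662)
a(Y, A) = -2/9 + 2*A/(298 + Y) (a(Y, A) = -2/9 + (A + A)/(Y + 298) = -2/9 + (2*A)/(298 + Y) = -2/9 + 2*A/(298 + Y))
S = 841/30 (S = ((29*(-1/30))*(-1))*29 = -29/30*(-1)*29 = (29/30)*29 = 841/30 ≈ 28.033)
a(u(-10, -8), X)/S = (2*(-298 - 1*(-3) + 9*6662)/(9*(298 - 3)))/(841/30) = ((2/9)*(-298 + 3 + 59958)/295)*(30/841) = ((2/9)*(1/295)*59663)*(30/841) = (119326/2655)*(30/841) = 238652/148857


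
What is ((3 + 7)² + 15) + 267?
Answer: 382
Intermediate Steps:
((3 + 7)² + 15) + 267 = (10² + 15) + 267 = (100 + 15) + 267 = 115 + 267 = 382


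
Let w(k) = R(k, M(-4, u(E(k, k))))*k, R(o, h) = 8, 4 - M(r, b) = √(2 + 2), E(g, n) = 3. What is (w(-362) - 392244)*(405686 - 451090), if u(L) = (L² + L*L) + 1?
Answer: 17940936560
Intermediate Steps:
u(L) = 1 + 2*L² (u(L) = (L² + L²) + 1 = 2*L² + 1 = 1 + 2*L²)
M(r, b) = 2 (M(r, b) = 4 - √(2 + 2) = 4 - √4 = 4 - 1*2 = 4 - 2 = 2)
w(k) = 8*k
(w(-362) - 392244)*(405686 - 451090) = (8*(-362) - 392244)*(405686 - 451090) = (-2896 - 392244)*(-45404) = -395140*(-45404) = 17940936560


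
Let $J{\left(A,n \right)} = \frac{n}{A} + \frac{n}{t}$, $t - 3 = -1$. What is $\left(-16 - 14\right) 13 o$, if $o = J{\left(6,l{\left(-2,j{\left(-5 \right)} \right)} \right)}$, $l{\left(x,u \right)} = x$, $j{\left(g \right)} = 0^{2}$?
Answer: $520$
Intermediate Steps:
$t = 2$ ($t = 3 - 1 = 2$)
$j{\left(g \right)} = 0$
$J{\left(A,n \right)} = \frac{n}{2} + \frac{n}{A}$ ($J{\left(A,n \right)} = \frac{n}{A} + \frac{n}{2} = \frac{n}{2} + \frac{n}{A}$)
$o = - \frac{4}{3}$ ($o = \frac{1}{2} \left(-2\right) - \frac{2}{6} = -1 - \frac{1}{3} = - \frac{4}{3} \approx -1.3333$)
$\left(-16 - 14\right) 13 o = \left(-16 - 14\right) 13 \left(- \frac{4}{3}\right) = \left(-30\right) 13 \left(- \frac{4}{3}\right) = \left(-390\right) \left(- \frac{4}{3}\right) = 520$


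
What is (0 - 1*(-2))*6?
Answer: 12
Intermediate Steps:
(0 - 1*(-2))*6 = (0 + 2)*6 = 2*6 = 12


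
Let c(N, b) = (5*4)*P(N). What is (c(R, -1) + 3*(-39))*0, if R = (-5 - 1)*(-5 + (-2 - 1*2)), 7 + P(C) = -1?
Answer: 0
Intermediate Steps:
P(C) = -8 (P(C) = -7 - 1 = -8)
R = 54 (R = -6*(-5 + (-2 - 2)) = -6*(-5 - 4) = -6*(-9) = 54)
c(N, b) = -160 (c(N, b) = (5*4)*(-8) = 20*(-8) = -160)
(c(R, -1) + 3*(-39))*0 = (-160 + 3*(-39))*0 = (-160 - 117)*0 = -277*0 = 0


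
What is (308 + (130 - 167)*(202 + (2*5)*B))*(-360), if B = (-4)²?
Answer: 4710960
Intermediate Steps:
B = 16
(308 + (130 - 167)*(202 + (2*5)*B))*(-360) = (308 + (130 - 167)*(202 + (2*5)*16))*(-360) = (308 - 37*(202 + 10*16))*(-360) = (308 - 37*(202 + 160))*(-360) = (308 - 37*362)*(-360) = (308 - 13394)*(-360) = -13086*(-360) = 4710960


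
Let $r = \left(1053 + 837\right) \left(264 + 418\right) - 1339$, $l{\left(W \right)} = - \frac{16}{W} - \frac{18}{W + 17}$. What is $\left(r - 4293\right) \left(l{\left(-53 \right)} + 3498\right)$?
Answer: $\frac{237979561402}{53} \approx 4.4902 \cdot 10^{9}$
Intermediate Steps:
$l{\left(W \right)} = - \frac{18}{17 + W} - \frac{16}{W}$ ($l{\left(W \right)} = - \frac{16}{W} - \frac{18}{17 + W} = - \frac{18}{17 + W} - \frac{16}{W}$)
$r = 1287641$ ($r = 1890 \cdot 682 - 1339 = 1288980 - 1339 = 1287641$)
$\left(r - 4293\right) \left(l{\left(-53 \right)} + 3498\right) = \left(1287641 - 4293\right) \left(\frac{34 \left(-8 - -53\right)}{\left(-53\right) \left(17 - 53\right)} + 3498\right) = 1283348 \left(34 \left(- \frac{1}{53}\right) \frac{1}{-36} \left(-8 + 53\right) + 3498\right) = 1283348 \left(34 \left(- \frac{1}{53}\right) \left(- \frac{1}{36}\right) 45 + 3498\right) = 1283348 \left(\frac{85}{106} + 3498\right) = 1283348 \cdot \frac{370873}{106} = \frac{237979561402}{53}$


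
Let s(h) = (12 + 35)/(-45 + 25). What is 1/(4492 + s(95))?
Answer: 20/89793 ≈ 0.00022273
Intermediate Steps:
s(h) = -47/20 (s(h) = 47/(-20) = 47*(-1/20) = -47/20)
1/(4492 + s(95)) = 1/(4492 - 47/20) = 1/(89793/20) = 20/89793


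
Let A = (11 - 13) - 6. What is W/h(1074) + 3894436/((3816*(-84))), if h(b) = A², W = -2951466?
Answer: -2112330271/45792 ≈ -46129.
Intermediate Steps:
A = -8 (A = -2 - 6 = -8)
h(b) = 64 (h(b) = (-8)² = 64)
W/h(1074) + 3894436/((3816*(-84))) = -2951466/64 + 3894436/((3816*(-84))) = -2951466*1/64 + 3894436/(-320544) = -1475733/32 + 3894436*(-1/320544) = -1475733/32 - 139087/11448 = -2112330271/45792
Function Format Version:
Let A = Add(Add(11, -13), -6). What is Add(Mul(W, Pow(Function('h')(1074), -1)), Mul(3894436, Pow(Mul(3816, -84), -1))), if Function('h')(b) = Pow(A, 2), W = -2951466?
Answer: Rational(-2112330271, 45792) ≈ -46129.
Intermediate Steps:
A = -8 (A = Add(-2, -6) = -8)
Function('h')(b) = 64 (Function('h')(b) = Pow(-8, 2) = 64)
Add(Mul(W, Pow(Function('h')(1074), -1)), Mul(3894436, Pow(Mul(3816, -84), -1))) = Add(Mul(-2951466, Pow(64, -1)), Mul(3894436, Pow(Mul(3816, -84), -1))) = Add(Mul(-2951466, Rational(1, 64)), Mul(3894436, Pow(-320544, -1))) = Add(Rational(-1475733, 32), Mul(3894436, Rational(-1, 320544))) = Add(Rational(-1475733, 32), Rational(-139087, 11448)) = Rational(-2112330271, 45792)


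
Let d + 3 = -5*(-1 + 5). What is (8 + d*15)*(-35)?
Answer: 11795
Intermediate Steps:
d = -23 (d = -3 - 5*(-1 + 5) = -3 - 5*4 = -3 - 20 = -23)
(8 + d*15)*(-35) = (8 - 23*15)*(-35) = (8 - 345)*(-35) = -337*(-35) = 11795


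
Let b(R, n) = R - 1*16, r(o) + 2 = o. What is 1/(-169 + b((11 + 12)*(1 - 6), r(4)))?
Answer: -1/300 ≈ -0.0033333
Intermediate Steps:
r(o) = -2 + o
b(R, n) = -16 + R (b(R, n) = R - 16 = -16 + R)
1/(-169 + b((11 + 12)*(1 - 6), r(4))) = 1/(-169 + (-16 + (11 + 12)*(1 - 6))) = 1/(-169 + (-16 + 23*(-5))) = 1/(-169 + (-16 - 115)) = 1/(-169 - 131) = 1/(-300) = -1/300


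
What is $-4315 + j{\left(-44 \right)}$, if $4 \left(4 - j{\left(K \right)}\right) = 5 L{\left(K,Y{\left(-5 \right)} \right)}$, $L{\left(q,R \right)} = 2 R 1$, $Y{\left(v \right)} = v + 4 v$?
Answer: $- \frac{8497}{2} \approx -4248.5$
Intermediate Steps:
$Y{\left(v \right)} = 5 v$
$L{\left(q,R \right)} = 2 R$
$j{\left(K \right)} = \frac{133}{2}$ ($j{\left(K \right)} = 4 - \frac{5 \cdot 2 \cdot 5 \left(-5\right)}{4} = 4 - \frac{5 \cdot 2 \left(-25\right)}{4} = 4 - \frac{5 \left(-50\right)}{4} = 4 - - \frac{125}{2} = 4 + \frac{125}{2} = \frac{133}{2}$)
$-4315 + j{\left(-44 \right)} = -4315 + \frac{133}{2} = - \frac{8497}{2}$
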